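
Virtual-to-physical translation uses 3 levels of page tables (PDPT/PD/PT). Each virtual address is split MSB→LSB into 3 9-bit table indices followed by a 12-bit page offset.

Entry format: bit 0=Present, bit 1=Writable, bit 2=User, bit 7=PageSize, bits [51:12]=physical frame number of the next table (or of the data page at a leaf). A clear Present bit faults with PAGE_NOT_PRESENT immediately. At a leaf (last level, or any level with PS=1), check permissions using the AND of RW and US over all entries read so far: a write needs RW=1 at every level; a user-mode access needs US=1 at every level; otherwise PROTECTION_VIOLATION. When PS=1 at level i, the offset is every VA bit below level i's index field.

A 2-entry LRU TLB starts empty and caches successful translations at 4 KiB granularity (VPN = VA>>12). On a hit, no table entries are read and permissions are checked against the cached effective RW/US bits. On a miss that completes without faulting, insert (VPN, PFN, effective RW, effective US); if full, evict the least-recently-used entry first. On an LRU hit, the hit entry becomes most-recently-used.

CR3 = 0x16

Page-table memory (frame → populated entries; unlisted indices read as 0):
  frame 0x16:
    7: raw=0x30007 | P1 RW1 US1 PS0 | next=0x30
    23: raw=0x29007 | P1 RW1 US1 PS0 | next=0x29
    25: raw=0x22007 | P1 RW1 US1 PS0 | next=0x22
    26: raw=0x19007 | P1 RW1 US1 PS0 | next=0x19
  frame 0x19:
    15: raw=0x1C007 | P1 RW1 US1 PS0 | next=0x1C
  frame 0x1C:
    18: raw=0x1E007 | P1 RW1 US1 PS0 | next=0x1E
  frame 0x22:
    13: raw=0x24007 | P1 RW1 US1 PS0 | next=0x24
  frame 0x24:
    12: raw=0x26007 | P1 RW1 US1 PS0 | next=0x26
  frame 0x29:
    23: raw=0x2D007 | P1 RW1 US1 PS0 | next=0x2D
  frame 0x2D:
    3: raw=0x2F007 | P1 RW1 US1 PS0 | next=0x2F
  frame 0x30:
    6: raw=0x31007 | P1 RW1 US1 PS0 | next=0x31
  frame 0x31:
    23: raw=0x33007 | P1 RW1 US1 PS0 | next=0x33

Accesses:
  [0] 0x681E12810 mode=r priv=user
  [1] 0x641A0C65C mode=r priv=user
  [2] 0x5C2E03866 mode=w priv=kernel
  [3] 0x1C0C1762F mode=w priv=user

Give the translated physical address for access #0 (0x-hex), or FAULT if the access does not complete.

Per-access translation:
#0 VA=0x681E12810 (r,user):
  L0: frame=0x16 idx=26 entry=0x19007 [P=1 RW=1 US=1 PS=0]
  L1: frame=0x19 idx=15 entry=0x1C007 [P=1 RW=1 US=1 PS=0]
  L2: frame=0x1C idx=18 entry=0x1E007 [P=1 RW=1 US=1 PS=0]
  ✓ 0x1E810  — 3 lookups
#1 VA=0x641A0C65C (r,user):
  L0: frame=0x16 idx=25 entry=0x22007 [P=1 RW=1 US=1 PS=0]
  L1: frame=0x22 idx=13 entry=0x24007 [P=1 RW=1 US=1 PS=0]
  L2: frame=0x24 idx=12 entry=0x26007 [P=1 RW=1 US=1 PS=0]
  ✓ 0x2665C  — 3 lookups
#2 VA=0x5C2E03866 (w,kernel):
  L0: frame=0x16 idx=23 entry=0x29007 [P=1 RW=1 US=1 PS=0]
  L1: frame=0x29 idx=23 entry=0x2D007 [P=1 RW=1 US=1 PS=0]
  L2: frame=0x2D idx=3 entry=0x2F007 [P=1 RW=1 US=1 PS=0]
  ✓ 0x2F866  — 3 lookups
#3 VA=0x1C0C1762F (w,user):
  L0: frame=0x16 idx=7 entry=0x30007 [P=1 RW=1 US=1 PS=0]
  L1: frame=0x30 idx=6 entry=0x31007 [P=1 RW=1 US=1 PS=0]
  L2: frame=0x31 idx=23 entry=0x33007 [P=1 RW=1 US=1 PS=0]
  ✓ 0x3362F  — 3 lookups

Access #0 PA: 0x1E810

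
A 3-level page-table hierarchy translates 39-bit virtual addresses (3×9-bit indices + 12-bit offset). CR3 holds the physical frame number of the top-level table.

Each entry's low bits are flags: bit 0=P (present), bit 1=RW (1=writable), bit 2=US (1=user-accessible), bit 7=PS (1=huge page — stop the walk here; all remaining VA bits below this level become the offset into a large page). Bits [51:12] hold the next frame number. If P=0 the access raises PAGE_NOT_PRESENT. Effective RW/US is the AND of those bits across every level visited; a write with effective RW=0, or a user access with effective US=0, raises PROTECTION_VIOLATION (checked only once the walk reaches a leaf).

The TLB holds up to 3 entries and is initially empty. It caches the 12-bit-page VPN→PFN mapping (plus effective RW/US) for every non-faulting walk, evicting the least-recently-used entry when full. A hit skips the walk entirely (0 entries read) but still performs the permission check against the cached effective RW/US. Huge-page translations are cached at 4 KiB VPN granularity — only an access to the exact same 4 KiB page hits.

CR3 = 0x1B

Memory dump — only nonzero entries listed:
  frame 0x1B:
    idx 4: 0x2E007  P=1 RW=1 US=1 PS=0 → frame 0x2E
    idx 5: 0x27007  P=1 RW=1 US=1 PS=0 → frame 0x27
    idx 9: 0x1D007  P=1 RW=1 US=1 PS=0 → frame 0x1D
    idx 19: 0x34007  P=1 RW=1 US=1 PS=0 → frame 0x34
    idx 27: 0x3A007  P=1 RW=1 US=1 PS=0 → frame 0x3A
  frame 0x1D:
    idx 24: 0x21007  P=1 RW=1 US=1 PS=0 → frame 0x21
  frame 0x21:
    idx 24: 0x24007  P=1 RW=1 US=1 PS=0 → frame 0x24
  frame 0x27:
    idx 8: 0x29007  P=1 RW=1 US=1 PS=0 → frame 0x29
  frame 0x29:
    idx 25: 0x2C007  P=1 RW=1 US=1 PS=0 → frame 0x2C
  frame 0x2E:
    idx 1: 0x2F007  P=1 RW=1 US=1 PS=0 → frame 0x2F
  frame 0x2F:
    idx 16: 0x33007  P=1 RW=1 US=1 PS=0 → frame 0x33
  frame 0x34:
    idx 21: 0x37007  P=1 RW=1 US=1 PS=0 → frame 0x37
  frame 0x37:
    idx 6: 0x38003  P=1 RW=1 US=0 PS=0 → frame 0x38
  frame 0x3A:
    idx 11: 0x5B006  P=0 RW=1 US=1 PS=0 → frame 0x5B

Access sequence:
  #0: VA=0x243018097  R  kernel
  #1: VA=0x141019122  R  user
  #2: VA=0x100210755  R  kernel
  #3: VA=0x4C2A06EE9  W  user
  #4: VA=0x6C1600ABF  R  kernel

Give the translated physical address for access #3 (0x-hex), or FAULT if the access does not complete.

Trace:
#0 VA=0x243018097 (r,kernel):
  [0] read 0x1B idx=9: raw=0x1D007 flags P=1 W=1 U=1 S=0
  [1] read 0x1D idx=24: raw=0x21007 flags P=1 W=1 U=1 S=0
  [2] read 0x21 idx=24: raw=0x24007 flags P=1 W=1 U=1 S=0
  ⇒ phys 0x24097  [3 reads]
#1 VA=0x141019122 (r,user):
  [0] read 0x1B idx=5: raw=0x27007 flags P=1 W=1 U=1 S=0
  [1] read 0x27 idx=8: raw=0x29007 flags P=1 W=1 U=1 S=0
  [2] read 0x29 idx=25: raw=0x2C007 flags P=1 W=1 U=1 S=0
  ⇒ phys 0x2C122  [3 reads]
#2 VA=0x100210755 (r,kernel):
  [0] read 0x1B idx=4: raw=0x2E007 flags P=1 W=1 U=1 S=0
  [1] read 0x2E idx=1: raw=0x2F007 flags P=1 W=1 U=1 S=0
  [2] read 0x2F idx=16: raw=0x33007 flags P=1 W=1 U=1 S=0
  ⇒ phys 0x33755  [3 reads]
#3 VA=0x4C2A06EE9 (w,user):
  [0] read 0x1B idx=19: raw=0x34007 flags P=1 W=1 U=1 S=0
  [1] read 0x34 idx=21: raw=0x37007 flags P=1 W=1 U=1 S=0
  [2] read 0x37 idx=6: raw=0x38003 flags P=1 W=1 U=0 S=0
  → PROTECTION_VIOLATION  (3 entries read)
#4 VA=0x6C1600ABF (r,kernel):
  [0] read 0x1B idx=27: raw=0x3A007 flags P=1 W=1 U=1 S=0
  [1] read 0x3A idx=11: raw=0x5B006 flags P=0 W=1 U=1 S=0
  → PAGE_NOT_PRESENT  (2 entries read)

Access #3 PA: FAULT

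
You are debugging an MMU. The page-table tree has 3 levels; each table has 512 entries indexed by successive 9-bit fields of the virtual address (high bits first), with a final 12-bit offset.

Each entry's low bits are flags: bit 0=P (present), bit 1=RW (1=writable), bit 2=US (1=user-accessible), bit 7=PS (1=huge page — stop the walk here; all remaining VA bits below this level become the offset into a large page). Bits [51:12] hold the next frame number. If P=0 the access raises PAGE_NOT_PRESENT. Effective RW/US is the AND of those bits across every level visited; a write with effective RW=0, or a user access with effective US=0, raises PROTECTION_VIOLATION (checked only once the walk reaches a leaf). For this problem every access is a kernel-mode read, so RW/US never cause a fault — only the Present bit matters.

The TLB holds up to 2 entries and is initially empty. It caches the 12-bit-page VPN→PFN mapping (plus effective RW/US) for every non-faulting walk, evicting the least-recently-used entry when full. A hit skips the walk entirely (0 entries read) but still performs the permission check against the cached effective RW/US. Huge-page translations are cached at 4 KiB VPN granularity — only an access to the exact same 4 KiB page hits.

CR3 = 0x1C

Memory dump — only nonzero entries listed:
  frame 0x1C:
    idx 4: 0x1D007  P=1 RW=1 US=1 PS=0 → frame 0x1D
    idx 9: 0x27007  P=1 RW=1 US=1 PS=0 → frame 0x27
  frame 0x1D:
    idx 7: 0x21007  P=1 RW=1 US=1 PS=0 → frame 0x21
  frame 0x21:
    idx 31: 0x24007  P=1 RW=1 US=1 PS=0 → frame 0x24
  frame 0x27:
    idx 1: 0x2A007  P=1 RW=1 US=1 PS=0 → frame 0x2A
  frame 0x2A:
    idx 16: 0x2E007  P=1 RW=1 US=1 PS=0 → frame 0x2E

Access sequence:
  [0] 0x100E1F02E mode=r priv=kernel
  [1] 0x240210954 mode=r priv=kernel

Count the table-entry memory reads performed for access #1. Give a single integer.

Per-access translation:
#0 VA=0x100E1F02E (r,kernel):
  L0: frame=0x1C idx=4 entry=0x1D007 [P=1 RW=1 US=1 PS=0]
  L1: frame=0x1D idx=7 entry=0x21007 [P=1 RW=1 US=1 PS=0]
  L2: frame=0x21 idx=31 entry=0x24007 [P=1 RW=1 US=1 PS=0]
  ⇒ phys 0x2402E  [3 reads]
#1 VA=0x240210954 (r,kernel):
  L0: frame=0x1C idx=9 entry=0x27007 [P=1 RW=1 US=1 PS=0]
  L1: frame=0x27 idx=1 entry=0x2A007 [P=1 RW=1 US=1 PS=0]
  L2: frame=0x2A idx=16 entry=0x2E007 [P=1 RW=1 US=1 PS=0]
  ⇒ phys 0x2E954  [3 reads]

Entries read for #1: 3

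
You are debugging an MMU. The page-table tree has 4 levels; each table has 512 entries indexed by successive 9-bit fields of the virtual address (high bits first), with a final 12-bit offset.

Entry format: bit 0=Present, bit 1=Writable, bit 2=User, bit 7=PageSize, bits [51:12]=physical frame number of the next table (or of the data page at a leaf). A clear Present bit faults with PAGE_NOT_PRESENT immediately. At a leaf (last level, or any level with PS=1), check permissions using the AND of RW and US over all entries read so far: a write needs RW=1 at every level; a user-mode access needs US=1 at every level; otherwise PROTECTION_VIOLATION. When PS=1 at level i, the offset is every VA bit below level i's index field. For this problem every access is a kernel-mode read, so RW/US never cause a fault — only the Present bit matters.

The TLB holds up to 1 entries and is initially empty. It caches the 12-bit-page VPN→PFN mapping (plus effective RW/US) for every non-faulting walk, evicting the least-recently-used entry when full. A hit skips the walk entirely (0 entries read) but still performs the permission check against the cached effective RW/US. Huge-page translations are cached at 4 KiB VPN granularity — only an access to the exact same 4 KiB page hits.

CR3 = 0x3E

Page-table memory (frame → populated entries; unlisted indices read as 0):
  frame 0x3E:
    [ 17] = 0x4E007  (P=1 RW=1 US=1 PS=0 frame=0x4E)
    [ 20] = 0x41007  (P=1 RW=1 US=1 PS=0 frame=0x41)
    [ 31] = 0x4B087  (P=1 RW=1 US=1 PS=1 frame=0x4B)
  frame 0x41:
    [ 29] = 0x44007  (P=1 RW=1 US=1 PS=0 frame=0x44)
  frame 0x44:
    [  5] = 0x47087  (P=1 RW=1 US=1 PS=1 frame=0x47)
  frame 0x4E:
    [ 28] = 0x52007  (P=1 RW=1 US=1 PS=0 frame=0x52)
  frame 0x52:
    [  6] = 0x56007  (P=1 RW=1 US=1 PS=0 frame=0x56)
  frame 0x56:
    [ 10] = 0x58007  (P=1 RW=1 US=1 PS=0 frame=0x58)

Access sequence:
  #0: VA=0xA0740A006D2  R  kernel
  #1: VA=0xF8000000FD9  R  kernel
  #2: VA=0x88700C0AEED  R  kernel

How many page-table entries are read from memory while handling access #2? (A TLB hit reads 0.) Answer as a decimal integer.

Trace:
#0 VA=0xA0740A006D2 (r,kernel):
  lvl0: tbl 0x3E, slot 20 ⇒ 0x41007 (P1/RW1/US1/PS0)
  lvl1: tbl 0x41, slot 29 ⇒ 0x44007 (P1/RW1/US1/PS0)
  lvl2: tbl 0x44, slot 5 ⇒ 0x47087 (P1/RW1/US1/PS1)
  ✓ 0x476D2 (huge @L2)  — 3 lookups
#1 VA=0xF8000000FD9 (r,kernel):
  lvl0: tbl 0x3E, slot 31 ⇒ 0x4B087 (P1/RW1/US1/PS1)
  ✓ 0x4BFD9 (huge @L0)  — 1 lookups
#2 VA=0x88700C0AEED (r,kernel):
  lvl0: tbl 0x3E, slot 17 ⇒ 0x4E007 (P1/RW1/US1/PS0)
  lvl1: tbl 0x4E, slot 28 ⇒ 0x52007 (P1/RW1/US1/PS0)
  lvl2: tbl 0x52, slot 6 ⇒ 0x56007 (P1/RW1/US1/PS0)
  lvl3: tbl 0x56, slot 10 ⇒ 0x58007 (P1/RW1/US1/PS0)
  ✓ 0x58EED  — 4 lookups

Entries read for #2: 4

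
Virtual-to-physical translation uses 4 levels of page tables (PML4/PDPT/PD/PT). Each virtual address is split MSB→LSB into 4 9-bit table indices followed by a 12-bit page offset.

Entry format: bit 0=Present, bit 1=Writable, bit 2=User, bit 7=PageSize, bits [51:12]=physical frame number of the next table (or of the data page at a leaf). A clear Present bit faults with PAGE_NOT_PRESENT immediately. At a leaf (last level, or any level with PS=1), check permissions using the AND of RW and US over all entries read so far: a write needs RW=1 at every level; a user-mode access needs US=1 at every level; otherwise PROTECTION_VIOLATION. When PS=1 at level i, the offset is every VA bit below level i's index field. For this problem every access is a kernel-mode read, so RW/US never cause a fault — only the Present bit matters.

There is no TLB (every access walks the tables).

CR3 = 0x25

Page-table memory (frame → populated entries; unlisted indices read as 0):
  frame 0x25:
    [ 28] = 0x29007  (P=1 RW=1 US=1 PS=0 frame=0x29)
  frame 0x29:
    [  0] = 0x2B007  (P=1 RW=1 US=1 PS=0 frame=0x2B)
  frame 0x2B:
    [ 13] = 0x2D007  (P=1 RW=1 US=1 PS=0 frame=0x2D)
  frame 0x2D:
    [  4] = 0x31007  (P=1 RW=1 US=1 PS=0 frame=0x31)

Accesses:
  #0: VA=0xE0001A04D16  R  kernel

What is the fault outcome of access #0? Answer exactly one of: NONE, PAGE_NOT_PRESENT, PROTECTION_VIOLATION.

Per-access translation:
#0 VA=0xE0001A04D16 (r,kernel):
  [0] read 0x25 idx=28: raw=0x29007 flags P=1 W=1 U=1 S=0
  [1] read 0x29 idx=0: raw=0x2B007 flags P=1 W=1 U=1 S=0
  [2] read 0x2B idx=13: raw=0x2D007 flags P=1 W=1 U=1 S=0
  [3] read 0x2D idx=4: raw=0x31007 flags P=1 W=1 U=1 S=0
  ✓ 0x31D16  — 4 lookups

Access #0 fault: NONE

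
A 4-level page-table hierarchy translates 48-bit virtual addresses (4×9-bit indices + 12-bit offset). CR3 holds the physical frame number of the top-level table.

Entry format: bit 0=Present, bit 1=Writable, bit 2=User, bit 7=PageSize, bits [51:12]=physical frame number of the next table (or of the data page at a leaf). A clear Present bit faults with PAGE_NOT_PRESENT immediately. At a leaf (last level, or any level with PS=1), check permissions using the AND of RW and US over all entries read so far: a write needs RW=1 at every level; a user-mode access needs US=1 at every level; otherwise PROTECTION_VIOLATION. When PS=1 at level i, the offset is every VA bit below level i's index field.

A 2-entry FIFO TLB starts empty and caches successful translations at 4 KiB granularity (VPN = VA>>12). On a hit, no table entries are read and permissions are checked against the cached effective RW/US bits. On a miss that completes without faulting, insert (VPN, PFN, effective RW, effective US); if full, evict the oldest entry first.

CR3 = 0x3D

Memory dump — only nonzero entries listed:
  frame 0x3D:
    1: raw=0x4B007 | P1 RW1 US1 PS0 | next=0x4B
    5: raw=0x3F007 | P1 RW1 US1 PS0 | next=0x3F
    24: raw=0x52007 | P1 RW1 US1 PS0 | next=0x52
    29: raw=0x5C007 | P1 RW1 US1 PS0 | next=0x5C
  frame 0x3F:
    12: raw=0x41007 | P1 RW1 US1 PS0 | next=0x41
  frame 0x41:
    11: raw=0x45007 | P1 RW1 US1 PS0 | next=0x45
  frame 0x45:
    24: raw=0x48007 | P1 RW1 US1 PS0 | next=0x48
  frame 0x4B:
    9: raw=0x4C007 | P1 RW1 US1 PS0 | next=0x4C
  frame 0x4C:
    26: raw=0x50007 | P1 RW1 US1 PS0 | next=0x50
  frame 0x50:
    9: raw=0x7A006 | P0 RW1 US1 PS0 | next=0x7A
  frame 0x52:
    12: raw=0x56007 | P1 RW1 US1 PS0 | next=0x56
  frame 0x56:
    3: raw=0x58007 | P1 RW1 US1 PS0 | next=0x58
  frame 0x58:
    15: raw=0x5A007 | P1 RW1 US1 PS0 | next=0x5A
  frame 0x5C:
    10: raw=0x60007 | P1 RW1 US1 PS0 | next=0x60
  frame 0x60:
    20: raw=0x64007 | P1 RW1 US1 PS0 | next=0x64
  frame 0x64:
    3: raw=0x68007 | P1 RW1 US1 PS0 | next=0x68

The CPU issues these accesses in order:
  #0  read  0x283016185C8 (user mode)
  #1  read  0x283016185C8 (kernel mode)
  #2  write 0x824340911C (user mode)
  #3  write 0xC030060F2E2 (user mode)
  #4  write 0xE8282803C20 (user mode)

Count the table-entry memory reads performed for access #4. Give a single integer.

Per-access translation:
#0 VA=0x283016185C8 (r,user):
  [0] read 0x3D idx=5: raw=0x3F007 flags P=1 W=1 U=1 S=0
  [1] read 0x3F idx=12: raw=0x41007 flags P=1 W=1 U=1 S=0
  [2] read 0x41 idx=11: raw=0x45007 flags P=1 W=1 U=1 S=0
  [3] read 0x45 idx=24: raw=0x48007 flags P=1 W=1 U=1 S=0
  ✓ 0x485C8  — 4 lookups
#1 VA=0x283016185C8 (r,kernel):
  TLB hit vpn=0x28301618 → PA=0x485C8
#2 VA=0x824340911C (w,user):
  [0] read 0x3D idx=1: raw=0x4B007 flags P=1 W=1 U=1 S=0
  [1] read 0x4B idx=9: raw=0x4C007 flags P=1 W=1 U=1 S=0
  [2] read 0x4C idx=26: raw=0x50007 flags P=1 W=1 U=1 S=0
  [3] read 0x50 idx=9: raw=0x7A006 flags P=0 W=1 U=1 S=0
  ⇒ fault: PAGE_NOT_PRESENT  — 4 lookups
#3 VA=0xC030060F2E2 (w,user):
  [0] read 0x3D idx=24: raw=0x52007 flags P=1 W=1 U=1 S=0
  [1] read 0x52 idx=12: raw=0x56007 flags P=1 W=1 U=1 S=0
  [2] read 0x56 idx=3: raw=0x58007 flags P=1 W=1 U=1 S=0
  [3] read 0x58 idx=15: raw=0x5A007 flags P=1 W=1 U=1 S=0
  ✓ 0x5A2E2  — 4 lookups
#4 VA=0xE8282803C20 (w,user):
  [0] read 0x3D idx=29: raw=0x5C007 flags P=1 W=1 U=1 S=0
  [1] read 0x5C idx=10: raw=0x60007 flags P=1 W=1 U=1 S=0
  [2] read 0x60 idx=20: raw=0x64007 flags P=1 W=1 U=1 S=0
  [3] read 0x64 idx=3: raw=0x68007 flags P=1 W=1 U=1 S=0
  ✓ 0x68C20  — 4 lookups

Entries read for #4: 4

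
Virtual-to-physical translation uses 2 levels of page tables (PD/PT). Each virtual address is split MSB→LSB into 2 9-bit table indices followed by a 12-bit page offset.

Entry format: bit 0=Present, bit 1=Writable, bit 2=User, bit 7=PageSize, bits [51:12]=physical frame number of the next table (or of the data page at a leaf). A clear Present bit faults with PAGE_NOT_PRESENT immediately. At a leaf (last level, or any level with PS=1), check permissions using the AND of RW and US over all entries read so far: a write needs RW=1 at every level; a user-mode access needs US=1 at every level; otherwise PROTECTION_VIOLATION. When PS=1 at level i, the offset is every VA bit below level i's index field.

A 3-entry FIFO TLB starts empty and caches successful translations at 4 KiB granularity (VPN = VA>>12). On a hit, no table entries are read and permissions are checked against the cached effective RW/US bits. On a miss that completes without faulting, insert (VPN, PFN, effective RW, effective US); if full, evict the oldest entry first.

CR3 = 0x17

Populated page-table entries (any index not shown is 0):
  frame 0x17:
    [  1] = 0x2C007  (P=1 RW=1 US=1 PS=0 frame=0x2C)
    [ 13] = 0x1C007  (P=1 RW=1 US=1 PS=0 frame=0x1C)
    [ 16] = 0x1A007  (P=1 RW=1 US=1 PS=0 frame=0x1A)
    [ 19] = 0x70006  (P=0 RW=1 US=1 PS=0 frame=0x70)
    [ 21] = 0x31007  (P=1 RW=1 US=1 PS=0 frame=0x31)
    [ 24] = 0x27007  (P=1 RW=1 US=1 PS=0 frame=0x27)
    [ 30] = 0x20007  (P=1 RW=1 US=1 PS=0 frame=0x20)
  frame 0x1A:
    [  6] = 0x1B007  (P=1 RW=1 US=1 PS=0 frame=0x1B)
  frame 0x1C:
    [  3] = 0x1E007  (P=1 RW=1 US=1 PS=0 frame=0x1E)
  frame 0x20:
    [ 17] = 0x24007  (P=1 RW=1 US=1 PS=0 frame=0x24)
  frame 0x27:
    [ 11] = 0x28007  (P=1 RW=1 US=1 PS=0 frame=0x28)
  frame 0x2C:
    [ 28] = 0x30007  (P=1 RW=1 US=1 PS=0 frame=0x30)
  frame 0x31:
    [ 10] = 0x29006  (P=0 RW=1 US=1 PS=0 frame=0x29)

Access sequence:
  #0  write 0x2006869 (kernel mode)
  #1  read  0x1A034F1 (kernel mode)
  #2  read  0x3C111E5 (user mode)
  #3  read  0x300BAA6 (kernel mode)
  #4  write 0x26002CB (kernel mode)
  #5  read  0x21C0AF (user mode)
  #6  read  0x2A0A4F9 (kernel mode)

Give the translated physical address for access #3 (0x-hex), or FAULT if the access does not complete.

Walk each access:
#0 VA=0x2006869 (w,kernel):
  [0] read 0x17 idx=16: raw=0x1A007 flags P=1 W=1 U=1 S=0
  [1] read 0x1A idx=6: raw=0x1B007 flags P=1 W=1 U=1 S=0
  ✓ 0x1B869  — 2 lookups
#1 VA=0x1A034F1 (r,kernel):
  [0] read 0x17 idx=13: raw=0x1C007 flags P=1 W=1 U=1 S=0
  [1] read 0x1C idx=3: raw=0x1E007 flags P=1 W=1 U=1 S=0
  ✓ 0x1E4F1  — 2 lookups
#2 VA=0x3C111E5 (r,user):
  [0] read 0x17 idx=30: raw=0x20007 flags P=1 W=1 U=1 S=0
  [1] read 0x20 idx=17: raw=0x24007 flags P=1 W=1 U=1 S=0
  ✓ 0x241E5  — 2 lookups
#3 VA=0x300BAA6 (r,kernel):
  [0] read 0x17 idx=24: raw=0x27007 flags P=1 W=1 U=1 S=0
  [1] read 0x27 idx=11: raw=0x28007 flags P=1 W=1 U=1 S=0
  ✓ 0x28AA6  — 2 lookups
#4 VA=0x26002CB (w,kernel):
  [0] read 0x17 idx=19: raw=0x70006 flags P=0 W=1 U=1 S=0
  ⇒ fault: PAGE_NOT_PRESENT  — 1 lookups
#5 VA=0x21C0AF (r,user):
  [0] read 0x17 idx=1: raw=0x2C007 flags P=1 W=1 U=1 S=0
  [1] read 0x2C idx=28: raw=0x30007 flags P=1 W=1 U=1 S=0
  ✓ 0x300AF  — 2 lookups
#6 VA=0x2A0A4F9 (r,kernel):
  [0] read 0x17 idx=21: raw=0x31007 flags P=1 W=1 U=1 S=0
  [1] read 0x31 idx=10: raw=0x29006 flags P=0 W=1 U=1 S=0
  ⇒ fault: PAGE_NOT_PRESENT  — 2 lookups

Access #3 PA: 0x28AA6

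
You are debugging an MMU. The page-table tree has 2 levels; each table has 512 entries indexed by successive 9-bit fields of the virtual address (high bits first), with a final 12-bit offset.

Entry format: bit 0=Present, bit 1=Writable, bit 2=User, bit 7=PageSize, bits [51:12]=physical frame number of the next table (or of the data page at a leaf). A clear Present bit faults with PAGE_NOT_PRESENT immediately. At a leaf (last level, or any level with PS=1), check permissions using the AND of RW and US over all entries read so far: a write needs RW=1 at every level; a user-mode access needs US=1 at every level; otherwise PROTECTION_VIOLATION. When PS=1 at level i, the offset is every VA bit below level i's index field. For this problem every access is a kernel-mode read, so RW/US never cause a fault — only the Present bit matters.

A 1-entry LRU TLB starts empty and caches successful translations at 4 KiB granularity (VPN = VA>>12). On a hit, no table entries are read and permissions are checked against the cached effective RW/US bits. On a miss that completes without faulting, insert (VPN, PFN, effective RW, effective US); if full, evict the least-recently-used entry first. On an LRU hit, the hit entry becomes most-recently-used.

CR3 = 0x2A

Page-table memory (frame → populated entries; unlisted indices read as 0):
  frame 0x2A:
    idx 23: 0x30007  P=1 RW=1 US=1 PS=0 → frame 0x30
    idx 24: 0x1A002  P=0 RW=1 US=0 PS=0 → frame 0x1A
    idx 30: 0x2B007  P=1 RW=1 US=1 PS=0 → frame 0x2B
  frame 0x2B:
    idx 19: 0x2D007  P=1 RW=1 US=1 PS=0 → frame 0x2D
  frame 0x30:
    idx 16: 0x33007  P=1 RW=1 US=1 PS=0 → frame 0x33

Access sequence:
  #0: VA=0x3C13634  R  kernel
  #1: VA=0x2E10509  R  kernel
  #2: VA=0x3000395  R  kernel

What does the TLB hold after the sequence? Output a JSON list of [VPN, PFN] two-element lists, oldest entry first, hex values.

Walk each access:
#0 VA=0x3C13634 (r,kernel):
  L0 @0x2A[30] → 0x2B007  P=1,RW=1,US=1,PS=0
  L1 @0x2B[19] → 0x2D007  P=1,RW=1,US=1,PS=0
  ⇒ phys 0x2D634  [2 reads]
#1 VA=0x2E10509 (r,kernel):
  L0 @0x2A[23] → 0x30007  P=1,RW=1,US=1,PS=0
  L1 @0x30[16] → 0x33007  P=1,RW=1,US=1,PS=0
  ⇒ phys 0x33509  [2 reads]
#2 VA=0x3000395 (r,kernel):
  L0 @0x2A[24] → 0x1A002  P=0,RW=1,US=0,PS=0
  → PAGE_NOT_PRESENT  (1 entries read)

TLB: [["0x2E10", "0x33"]]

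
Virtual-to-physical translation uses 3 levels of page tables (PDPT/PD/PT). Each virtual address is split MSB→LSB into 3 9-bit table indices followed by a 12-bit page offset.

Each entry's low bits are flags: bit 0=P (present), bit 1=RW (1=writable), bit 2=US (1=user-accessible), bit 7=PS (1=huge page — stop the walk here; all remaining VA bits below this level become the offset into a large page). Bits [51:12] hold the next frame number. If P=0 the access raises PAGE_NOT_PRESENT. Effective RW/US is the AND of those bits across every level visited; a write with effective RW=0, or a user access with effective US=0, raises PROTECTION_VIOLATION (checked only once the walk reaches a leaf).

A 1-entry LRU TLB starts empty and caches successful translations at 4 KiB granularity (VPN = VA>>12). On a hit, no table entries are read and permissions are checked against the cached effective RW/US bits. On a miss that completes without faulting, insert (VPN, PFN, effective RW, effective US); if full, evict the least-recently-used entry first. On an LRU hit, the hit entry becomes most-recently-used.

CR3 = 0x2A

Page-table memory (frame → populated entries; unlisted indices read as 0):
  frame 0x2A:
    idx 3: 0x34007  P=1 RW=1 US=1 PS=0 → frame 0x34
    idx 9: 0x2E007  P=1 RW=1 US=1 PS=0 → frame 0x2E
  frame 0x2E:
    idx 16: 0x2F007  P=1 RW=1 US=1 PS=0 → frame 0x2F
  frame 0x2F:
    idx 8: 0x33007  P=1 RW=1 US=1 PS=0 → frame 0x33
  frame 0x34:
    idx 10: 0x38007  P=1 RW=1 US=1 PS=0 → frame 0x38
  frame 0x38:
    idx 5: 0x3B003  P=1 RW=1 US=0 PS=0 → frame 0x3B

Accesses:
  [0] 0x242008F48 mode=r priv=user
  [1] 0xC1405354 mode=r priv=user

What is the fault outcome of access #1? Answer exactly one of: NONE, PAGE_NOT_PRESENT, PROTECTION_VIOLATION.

Trace:
#0 VA=0x242008F48 (r,user):
  L0 @0x2A[9] → 0x2E007  P=1,RW=1,US=1,PS=0
  L1 @0x2E[16] → 0x2F007  P=1,RW=1,US=1,PS=0
  L2 @0x2F[8] → 0x33007  P=1,RW=1,US=1,PS=0
  ⇒ phys 0x33F48  [3 reads]
#1 VA=0xC1405354 (r,user):
  L0 @0x2A[3] → 0x34007  P=1,RW=1,US=1,PS=0
  L1 @0x34[10] → 0x38007  P=1,RW=1,US=1,PS=0
  L2 @0x38[5] → 0x3B003  P=1,RW=1,US=0,PS=0
  ⇒ fault: PROTECTION_VIOLATION  — 3 lookups

Access #1 fault: PROTECTION_VIOLATION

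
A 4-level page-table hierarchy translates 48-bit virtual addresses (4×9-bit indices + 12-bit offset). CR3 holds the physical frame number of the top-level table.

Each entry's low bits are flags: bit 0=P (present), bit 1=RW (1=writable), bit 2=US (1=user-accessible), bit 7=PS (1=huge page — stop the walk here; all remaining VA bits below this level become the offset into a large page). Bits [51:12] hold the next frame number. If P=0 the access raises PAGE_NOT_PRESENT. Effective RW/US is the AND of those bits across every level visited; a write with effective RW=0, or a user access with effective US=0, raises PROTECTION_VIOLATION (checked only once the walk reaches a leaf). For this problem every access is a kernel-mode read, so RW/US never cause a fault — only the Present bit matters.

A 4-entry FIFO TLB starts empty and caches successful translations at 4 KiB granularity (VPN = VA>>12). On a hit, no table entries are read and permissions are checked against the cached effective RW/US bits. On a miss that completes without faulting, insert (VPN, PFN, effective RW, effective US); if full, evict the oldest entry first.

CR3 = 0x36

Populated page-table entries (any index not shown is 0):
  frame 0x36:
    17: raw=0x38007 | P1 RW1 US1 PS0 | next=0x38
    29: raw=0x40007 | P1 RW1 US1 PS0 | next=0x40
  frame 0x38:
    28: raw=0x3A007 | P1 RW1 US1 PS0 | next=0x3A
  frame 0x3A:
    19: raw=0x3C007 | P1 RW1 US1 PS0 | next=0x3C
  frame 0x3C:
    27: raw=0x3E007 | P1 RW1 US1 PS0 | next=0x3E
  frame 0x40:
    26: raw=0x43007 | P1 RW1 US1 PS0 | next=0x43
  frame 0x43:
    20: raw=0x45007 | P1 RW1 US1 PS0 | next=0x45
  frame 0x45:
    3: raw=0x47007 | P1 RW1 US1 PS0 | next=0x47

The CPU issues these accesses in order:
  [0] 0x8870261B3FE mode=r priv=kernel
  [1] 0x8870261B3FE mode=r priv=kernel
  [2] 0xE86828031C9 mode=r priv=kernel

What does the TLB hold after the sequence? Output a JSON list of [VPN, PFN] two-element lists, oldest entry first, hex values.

Per-access translation:
#0 VA=0x8870261B3FE (r,kernel):
  lvl0: tbl 0x36, slot 17 ⇒ 0x38007 (P1/RW1/US1/PS0)
  lvl1: tbl 0x38, slot 28 ⇒ 0x3A007 (P1/RW1/US1/PS0)
  lvl2: tbl 0x3A, slot 19 ⇒ 0x3C007 (P1/RW1/US1/PS0)
  lvl3: tbl 0x3C, slot 27 ⇒ 0x3E007 (P1/RW1/US1/PS0)
  ✓ 0x3E3FE  — 4 lookups
#1 VA=0x8870261B3FE (r,kernel):
  TLB hit vpn=0x8870261B → PA=0x3E3FE
#2 VA=0xE86828031C9 (r,kernel):
  lvl0: tbl 0x36, slot 29 ⇒ 0x40007 (P1/RW1/US1/PS0)
  lvl1: tbl 0x40, slot 26 ⇒ 0x43007 (P1/RW1/US1/PS0)
  lvl2: tbl 0x43, slot 20 ⇒ 0x45007 (P1/RW1/US1/PS0)
  lvl3: tbl 0x45, slot 3 ⇒ 0x47007 (P1/RW1/US1/PS0)
  ✓ 0x471C9  — 4 lookups

TLB: [["0x8870261B", "0x3E"], ["0xE8682803", "0x47"]]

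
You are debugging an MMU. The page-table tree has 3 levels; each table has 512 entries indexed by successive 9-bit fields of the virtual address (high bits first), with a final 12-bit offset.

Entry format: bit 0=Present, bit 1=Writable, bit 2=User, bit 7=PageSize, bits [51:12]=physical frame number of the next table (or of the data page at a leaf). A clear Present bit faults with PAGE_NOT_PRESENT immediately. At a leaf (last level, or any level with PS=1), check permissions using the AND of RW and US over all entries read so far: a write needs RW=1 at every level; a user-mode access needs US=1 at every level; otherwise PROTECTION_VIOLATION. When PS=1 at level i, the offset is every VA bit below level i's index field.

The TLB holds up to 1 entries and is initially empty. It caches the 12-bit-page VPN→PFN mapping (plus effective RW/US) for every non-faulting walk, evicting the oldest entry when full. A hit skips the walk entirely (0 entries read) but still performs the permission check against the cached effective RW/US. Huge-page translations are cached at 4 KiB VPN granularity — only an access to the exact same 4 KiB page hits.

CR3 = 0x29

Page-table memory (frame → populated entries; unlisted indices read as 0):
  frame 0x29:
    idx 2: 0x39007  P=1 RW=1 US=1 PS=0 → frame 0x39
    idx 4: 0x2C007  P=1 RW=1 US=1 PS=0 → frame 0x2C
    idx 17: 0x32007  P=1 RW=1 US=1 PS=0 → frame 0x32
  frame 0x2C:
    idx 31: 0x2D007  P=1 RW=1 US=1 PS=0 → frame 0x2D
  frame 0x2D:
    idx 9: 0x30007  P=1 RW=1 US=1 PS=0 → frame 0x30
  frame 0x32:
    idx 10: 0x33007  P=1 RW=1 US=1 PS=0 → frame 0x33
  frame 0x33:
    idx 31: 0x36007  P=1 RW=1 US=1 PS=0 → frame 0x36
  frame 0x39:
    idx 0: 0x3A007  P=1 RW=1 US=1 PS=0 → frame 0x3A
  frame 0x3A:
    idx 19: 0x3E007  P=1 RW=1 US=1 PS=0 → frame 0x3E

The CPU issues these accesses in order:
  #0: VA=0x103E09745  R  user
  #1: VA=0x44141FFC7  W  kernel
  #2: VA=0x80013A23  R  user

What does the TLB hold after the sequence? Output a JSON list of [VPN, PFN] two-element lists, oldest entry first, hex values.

Walk each access:
#0 VA=0x103E09745 (r,user):
  [0] read 0x29 idx=4: raw=0x2C007 flags P=1 W=1 U=1 S=0
  [1] read 0x2C idx=31: raw=0x2D007 flags P=1 W=1 U=1 S=0
  [2] read 0x2D idx=9: raw=0x30007 flags P=1 W=1 U=1 S=0
  ✓ 0x30745  — 3 lookups
#1 VA=0x44141FFC7 (w,kernel):
  [0] read 0x29 idx=17: raw=0x32007 flags P=1 W=1 U=1 S=0
  [1] read 0x32 idx=10: raw=0x33007 flags P=1 W=1 U=1 S=0
  [2] read 0x33 idx=31: raw=0x36007 flags P=1 W=1 U=1 S=0
  ✓ 0x36FC7  — 3 lookups
#2 VA=0x80013A23 (r,user):
  [0] read 0x29 idx=2: raw=0x39007 flags P=1 W=1 U=1 S=0
  [1] read 0x39 idx=0: raw=0x3A007 flags P=1 W=1 U=1 S=0
  [2] read 0x3A idx=19: raw=0x3E007 flags P=1 W=1 U=1 S=0
  ✓ 0x3EA23  — 3 lookups

TLB: [["0x80013", "0x3E"]]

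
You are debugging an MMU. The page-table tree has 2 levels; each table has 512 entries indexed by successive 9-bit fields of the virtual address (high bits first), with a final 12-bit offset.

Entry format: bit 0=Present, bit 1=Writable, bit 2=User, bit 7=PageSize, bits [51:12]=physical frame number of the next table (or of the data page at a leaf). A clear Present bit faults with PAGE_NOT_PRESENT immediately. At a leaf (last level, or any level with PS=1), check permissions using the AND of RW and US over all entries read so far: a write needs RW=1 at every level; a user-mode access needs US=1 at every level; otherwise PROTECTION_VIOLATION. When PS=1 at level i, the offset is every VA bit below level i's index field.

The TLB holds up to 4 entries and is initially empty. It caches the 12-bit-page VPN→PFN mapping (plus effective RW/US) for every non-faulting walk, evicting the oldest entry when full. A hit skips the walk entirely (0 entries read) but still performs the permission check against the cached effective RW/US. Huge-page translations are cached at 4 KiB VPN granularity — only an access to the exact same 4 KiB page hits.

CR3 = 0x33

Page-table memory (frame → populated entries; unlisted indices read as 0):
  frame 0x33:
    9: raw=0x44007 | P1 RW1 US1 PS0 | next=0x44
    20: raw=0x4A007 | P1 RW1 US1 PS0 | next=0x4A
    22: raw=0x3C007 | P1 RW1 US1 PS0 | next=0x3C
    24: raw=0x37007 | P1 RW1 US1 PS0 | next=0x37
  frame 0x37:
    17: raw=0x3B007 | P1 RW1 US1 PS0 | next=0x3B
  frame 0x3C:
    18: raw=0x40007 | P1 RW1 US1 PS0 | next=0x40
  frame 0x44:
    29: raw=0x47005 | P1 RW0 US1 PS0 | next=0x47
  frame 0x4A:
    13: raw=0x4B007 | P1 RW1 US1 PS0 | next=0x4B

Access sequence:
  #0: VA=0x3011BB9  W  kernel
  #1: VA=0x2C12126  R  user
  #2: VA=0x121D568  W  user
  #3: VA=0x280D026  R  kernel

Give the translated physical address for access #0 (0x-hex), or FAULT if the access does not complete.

Per-access translation:
#0 VA=0x3011BB9 (w,kernel):
  L0 @0x33[24] → 0x37007  P=1,RW=1,US=1,PS=0
  L1 @0x37[17] → 0x3B007  P=1,RW=1,US=1,PS=0
  ✓ 0x3BBB9  — 2 lookups
#1 VA=0x2C12126 (r,user):
  L0 @0x33[22] → 0x3C007  P=1,RW=1,US=1,PS=0
  L1 @0x3C[18] → 0x40007  P=1,RW=1,US=1,PS=0
  ✓ 0x40126  — 2 lookups
#2 VA=0x121D568 (w,user):
  L0 @0x33[9] → 0x44007  P=1,RW=1,US=1,PS=0
  L1 @0x44[29] → 0x47005  P=1,RW=0,US=1,PS=0
  ✗ PROTECTION_VIOLATION  [2 reads]
#3 VA=0x280D026 (r,kernel):
  L0 @0x33[20] → 0x4A007  P=1,RW=1,US=1,PS=0
  L1 @0x4A[13] → 0x4B007  P=1,RW=1,US=1,PS=0
  ✓ 0x4B026  — 2 lookups

Access #0 PA: 0x3BBB9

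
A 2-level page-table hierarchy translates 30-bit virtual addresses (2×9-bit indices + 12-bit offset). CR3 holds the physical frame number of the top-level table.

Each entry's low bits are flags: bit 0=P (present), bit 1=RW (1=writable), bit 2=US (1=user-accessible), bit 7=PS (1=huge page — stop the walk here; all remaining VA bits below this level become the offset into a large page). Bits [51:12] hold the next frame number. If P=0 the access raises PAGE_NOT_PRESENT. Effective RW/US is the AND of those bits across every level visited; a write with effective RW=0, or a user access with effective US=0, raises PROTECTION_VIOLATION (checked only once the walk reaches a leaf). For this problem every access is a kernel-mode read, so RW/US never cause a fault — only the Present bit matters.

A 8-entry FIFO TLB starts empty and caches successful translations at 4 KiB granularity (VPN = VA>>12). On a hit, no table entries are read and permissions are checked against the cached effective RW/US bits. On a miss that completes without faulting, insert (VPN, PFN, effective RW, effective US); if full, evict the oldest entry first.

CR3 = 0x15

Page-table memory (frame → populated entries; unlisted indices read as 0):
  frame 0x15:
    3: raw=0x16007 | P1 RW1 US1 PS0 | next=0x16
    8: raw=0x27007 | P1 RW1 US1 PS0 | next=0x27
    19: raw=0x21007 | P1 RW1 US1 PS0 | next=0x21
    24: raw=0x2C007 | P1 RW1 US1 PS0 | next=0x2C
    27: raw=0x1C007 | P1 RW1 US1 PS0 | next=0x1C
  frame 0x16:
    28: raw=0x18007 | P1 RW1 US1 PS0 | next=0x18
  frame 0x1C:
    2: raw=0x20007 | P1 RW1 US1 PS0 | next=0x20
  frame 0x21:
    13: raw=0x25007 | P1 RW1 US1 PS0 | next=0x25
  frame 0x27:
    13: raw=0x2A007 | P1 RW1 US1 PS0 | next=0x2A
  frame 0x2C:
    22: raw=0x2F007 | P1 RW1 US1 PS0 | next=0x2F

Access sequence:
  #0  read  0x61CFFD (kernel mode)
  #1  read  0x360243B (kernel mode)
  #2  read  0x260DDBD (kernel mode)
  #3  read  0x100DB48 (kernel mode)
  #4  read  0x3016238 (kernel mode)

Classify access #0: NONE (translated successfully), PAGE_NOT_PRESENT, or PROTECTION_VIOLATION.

Walk each access:
#0 VA=0x61CFFD (r,kernel):
  lvl0: tbl 0x15, slot 3 ⇒ 0x16007 (P1/RW1/US1/PS0)
  lvl1: tbl 0x16, slot 28 ⇒ 0x18007 (P1/RW1/US1/PS0)
  ✓ 0x18FFD  — 2 lookups
#1 VA=0x360243B (r,kernel):
  lvl0: tbl 0x15, slot 27 ⇒ 0x1C007 (P1/RW1/US1/PS0)
  lvl1: tbl 0x1C, slot 2 ⇒ 0x20007 (P1/RW1/US1/PS0)
  ✓ 0x2043B  — 2 lookups
#2 VA=0x260DDBD (r,kernel):
  lvl0: tbl 0x15, slot 19 ⇒ 0x21007 (P1/RW1/US1/PS0)
  lvl1: tbl 0x21, slot 13 ⇒ 0x25007 (P1/RW1/US1/PS0)
  ✓ 0x25DBD  — 2 lookups
#3 VA=0x100DB48 (r,kernel):
  lvl0: tbl 0x15, slot 8 ⇒ 0x27007 (P1/RW1/US1/PS0)
  lvl1: tbl 0x27, slot 13 ⇒ 0x2A007 (P1/RW1/US1/PS0)
  ✓ 0x2AB48  — 2 lookups
#4 VA=0x3016238 (r,kernel):
  lvl0: tbl 0x15, slot 24 ⇒ 0x2C007 (P1/RW1/US1/PS0)
  lvl1: tbl 0x2C, slot 22 ⇒ 0x2F007 (P1/RW1/US1/PS0)
  ✓ 0x2F238  — 2 lookups

Access #0 fault: NONE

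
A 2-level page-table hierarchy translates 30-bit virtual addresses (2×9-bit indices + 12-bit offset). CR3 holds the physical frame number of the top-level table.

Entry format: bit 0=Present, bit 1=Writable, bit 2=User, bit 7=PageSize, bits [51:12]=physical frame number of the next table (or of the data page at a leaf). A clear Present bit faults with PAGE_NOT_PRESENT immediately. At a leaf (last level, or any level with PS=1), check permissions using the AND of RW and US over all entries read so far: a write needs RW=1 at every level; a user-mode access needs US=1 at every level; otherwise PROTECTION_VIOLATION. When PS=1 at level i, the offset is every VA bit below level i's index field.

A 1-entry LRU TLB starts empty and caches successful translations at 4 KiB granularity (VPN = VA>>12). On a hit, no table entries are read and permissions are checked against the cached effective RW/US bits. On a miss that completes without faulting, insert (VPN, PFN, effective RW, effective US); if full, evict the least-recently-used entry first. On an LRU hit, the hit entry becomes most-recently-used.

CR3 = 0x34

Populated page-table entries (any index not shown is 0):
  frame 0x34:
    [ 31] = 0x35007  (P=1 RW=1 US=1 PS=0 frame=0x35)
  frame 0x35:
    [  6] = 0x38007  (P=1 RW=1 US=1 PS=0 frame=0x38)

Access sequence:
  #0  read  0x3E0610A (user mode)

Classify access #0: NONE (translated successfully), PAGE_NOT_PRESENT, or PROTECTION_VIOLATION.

Walk each access:
#0 VA=0x3E0610A (r,user):
  [0] read 0x34 idx=31: raw=0x35007 flags P=1 W=1 U=1 S=0
  [1] read 0x35 idx=6: raw=0x38007 flags P=1 W=1 U=1 S=0
  → PA=0x3810A  (2 entries read)

Access #0 fault: NONE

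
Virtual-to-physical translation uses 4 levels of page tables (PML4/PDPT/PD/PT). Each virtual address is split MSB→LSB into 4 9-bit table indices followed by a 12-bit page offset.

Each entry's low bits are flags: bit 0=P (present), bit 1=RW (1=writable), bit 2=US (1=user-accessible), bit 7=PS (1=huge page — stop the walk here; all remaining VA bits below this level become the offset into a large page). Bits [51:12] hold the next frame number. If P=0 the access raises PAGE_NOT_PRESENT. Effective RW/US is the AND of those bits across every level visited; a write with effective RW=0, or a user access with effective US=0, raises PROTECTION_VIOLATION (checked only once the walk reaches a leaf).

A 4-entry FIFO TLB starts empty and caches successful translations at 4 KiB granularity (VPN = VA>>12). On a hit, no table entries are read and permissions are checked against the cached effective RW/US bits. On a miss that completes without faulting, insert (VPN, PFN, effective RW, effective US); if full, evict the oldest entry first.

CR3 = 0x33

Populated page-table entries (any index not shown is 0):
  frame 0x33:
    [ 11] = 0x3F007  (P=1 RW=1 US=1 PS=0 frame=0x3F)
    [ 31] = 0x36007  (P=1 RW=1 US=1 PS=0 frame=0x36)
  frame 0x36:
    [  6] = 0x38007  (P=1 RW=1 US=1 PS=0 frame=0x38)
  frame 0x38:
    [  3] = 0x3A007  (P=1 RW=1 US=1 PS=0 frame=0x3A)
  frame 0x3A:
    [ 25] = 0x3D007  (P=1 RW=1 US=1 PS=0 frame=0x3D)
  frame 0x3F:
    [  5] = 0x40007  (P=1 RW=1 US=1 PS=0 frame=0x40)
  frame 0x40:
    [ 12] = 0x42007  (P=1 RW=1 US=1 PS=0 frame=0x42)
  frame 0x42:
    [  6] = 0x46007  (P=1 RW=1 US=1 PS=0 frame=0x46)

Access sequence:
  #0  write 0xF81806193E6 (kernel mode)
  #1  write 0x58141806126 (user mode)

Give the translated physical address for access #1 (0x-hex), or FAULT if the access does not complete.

Trace:
#0 VA=0xF81806193E6 (w,kernel):
  L0 @0x33[31] → 0x36007  P=1,RW=1,US=1,PS=0
  L1 @0x36[6] → 0x38007  P=1,RW=1,US=1,PS=0
  L2 @0x38[3] → 0x3A007  P=1,RW=1,US=1,PS=0
  L3 @0x3A[25] → 0x3D007  P=1,RW=1,US=1,PS=0
  ✓ 0x3D3E6  — 4 lookups
#1 VA=0x58141806126 (w,user):
  L0 @0x33[11] → 0x3F007  P=1,RW=1,US=1,PS=0
  L1 @0x3F[5] → 0x40007  P=1,RW=1,US=1,PS=0
  L2 @0x40[12] → 0x42007  P=1,RW=1,US=1,PS=0
  L3 @0x42[6] → 0x46007  P=1,RW=1,US=1,PS=0
  ✓ 0x46126  — 4 lookups

Access #1 PA: 0x46126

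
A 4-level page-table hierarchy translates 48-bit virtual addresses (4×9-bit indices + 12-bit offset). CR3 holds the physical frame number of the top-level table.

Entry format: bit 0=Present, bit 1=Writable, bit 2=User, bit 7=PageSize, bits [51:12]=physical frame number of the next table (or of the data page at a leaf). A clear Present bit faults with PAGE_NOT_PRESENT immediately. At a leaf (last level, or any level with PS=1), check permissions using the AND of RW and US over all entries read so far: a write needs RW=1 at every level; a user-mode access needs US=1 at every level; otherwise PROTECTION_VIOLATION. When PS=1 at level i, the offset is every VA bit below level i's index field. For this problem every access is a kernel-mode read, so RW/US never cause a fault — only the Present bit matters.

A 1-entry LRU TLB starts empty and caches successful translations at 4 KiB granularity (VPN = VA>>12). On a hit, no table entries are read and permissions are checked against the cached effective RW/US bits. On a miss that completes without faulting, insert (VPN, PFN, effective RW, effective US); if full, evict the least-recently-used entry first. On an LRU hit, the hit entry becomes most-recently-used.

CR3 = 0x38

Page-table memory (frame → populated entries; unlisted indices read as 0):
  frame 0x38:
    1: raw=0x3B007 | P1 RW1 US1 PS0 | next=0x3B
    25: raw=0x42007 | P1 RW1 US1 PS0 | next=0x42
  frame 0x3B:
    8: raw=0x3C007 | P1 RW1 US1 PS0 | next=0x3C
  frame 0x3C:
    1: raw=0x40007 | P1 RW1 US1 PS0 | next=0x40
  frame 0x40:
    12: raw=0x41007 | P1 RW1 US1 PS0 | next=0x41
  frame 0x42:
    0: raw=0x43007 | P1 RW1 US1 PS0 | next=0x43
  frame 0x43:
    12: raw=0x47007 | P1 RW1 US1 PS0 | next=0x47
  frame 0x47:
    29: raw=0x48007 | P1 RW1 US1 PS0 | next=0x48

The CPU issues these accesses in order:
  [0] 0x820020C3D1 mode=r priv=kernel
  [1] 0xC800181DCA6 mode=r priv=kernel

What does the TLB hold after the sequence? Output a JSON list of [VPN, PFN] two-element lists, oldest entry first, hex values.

Per-access translation:
#0 VA=0x820020C3D1 (r,kernel):
  lvl0: tbl 0x38, slot 1 ⇒ 0x3B007 (P1/RW1/US1/PS0)
  lvl1: tbl 0x3B, slot 8 ⇒ 0x3C007 (P1/RW1/US1/PS0)
  lvl2: tbl 0x3C, slot 1 ⇒ 0x40007 (P1/RW1/US1/PS0)
  lvl3: tbl 0x40, slot 12 ⇒ 0x41007 (P1/RW1/US1/PS0)
  ✓ 0x413D1  — 4 lookups
#1 VA=0xC800181DCA6 (r,kernel):
  lvl0: tbl 0x38, slot 25 ⇒ 0x42007 (P1/RW1/US1/PS0)
  lvl1: tbl 0x42, slot 0 ⇒ 0x43007 (P1/RW1/US1/PS0)
  lvl2: tbl 0x43, slot 12 ⇒ 0x47007 (P1/RW1/US1/PS0)
  lvl3: tbl 0x47, slot 29 ⇒ 0x48007 (P1/RW1/US1/PS0)
  ✓ 0x48CA6  — 4 lookups

TLB: [["0xC800181D", "0x48"]]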